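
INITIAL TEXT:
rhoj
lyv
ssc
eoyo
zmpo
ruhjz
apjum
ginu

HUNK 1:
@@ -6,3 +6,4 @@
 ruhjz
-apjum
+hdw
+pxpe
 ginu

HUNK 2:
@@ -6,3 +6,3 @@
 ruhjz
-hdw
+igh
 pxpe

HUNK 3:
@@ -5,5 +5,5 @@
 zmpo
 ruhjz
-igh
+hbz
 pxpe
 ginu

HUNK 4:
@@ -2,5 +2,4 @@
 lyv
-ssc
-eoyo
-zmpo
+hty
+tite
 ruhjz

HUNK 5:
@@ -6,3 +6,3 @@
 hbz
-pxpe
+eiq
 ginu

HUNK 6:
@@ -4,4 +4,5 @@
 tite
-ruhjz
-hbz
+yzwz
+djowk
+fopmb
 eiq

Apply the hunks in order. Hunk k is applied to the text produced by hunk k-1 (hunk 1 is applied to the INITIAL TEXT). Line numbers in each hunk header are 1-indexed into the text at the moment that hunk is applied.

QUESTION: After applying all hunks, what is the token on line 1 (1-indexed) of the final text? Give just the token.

Hunk 1: at line 6 remove [apjum] add [hdw,pxpe] -> 9 lines: rhoj lyv ssc eoyo zmpo ruhjz hdw pxpe ginu
Hunk 2: at line 6 remove [hdw] add [igh] -> 9 lines: rhoj lyv ssc eoyo zmpo ruhjz igh pxpe ginu
Hunk 3: at line 5 remove [igh] add [hbz] -> 9 lines: rhoj lyv ssc eoyo zmpo ruhjz hbz pxpe ginu
Hunk 4: at line 2 remove [ssc,eoyo,zmpo] add [hty,tite] -> 8 lines: rhoj lyv hty tite ruhjz hbz pxpe ginu
Hunk 5: at line 6 remove [pxpe] add [eiq] -> 8 lines: rhoj lyv hty tite ruhjz hbz eiq ginu
Hunk 6: at line 4 remove [ruhjz,hbz] add [yzwz,djowk,fopmb] -> 9 lines: rhoj lyv hty tite yzwz djowk fopmb eiq ginu
Final line 1: rhoj

Answer: rhoj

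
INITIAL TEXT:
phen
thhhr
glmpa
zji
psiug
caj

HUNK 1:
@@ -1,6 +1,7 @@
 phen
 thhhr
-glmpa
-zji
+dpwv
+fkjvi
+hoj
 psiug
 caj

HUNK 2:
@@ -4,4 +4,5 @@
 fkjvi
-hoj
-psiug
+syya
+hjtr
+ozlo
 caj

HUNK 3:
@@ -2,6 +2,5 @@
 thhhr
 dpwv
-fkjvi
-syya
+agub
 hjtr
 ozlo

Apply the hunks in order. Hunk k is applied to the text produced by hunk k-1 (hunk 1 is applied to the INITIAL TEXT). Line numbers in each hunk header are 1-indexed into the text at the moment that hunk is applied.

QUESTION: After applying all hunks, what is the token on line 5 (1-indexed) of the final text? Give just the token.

Answer: hjtr

Derivation:
Hunk 1: at line 1 remove [glmpa,zji] add [dpwv,fkjvi,hoj] -> 7 lines: phen thhhr dpwv fkjvi hoj psiug caj
Hunk 2: at line 4 remove [hoj,psiug] add [syya,hjtr,ozlo] -> 8 lines: phen thhhr dpwv fkjvi syya hjtr ozlo caj
Hunk 3: at line 2 remove [fkjvi,syya] add [agub] -> 7 lines: phen thhhr dpwv agub hjtr ozlo caj
Final line 5: hjtr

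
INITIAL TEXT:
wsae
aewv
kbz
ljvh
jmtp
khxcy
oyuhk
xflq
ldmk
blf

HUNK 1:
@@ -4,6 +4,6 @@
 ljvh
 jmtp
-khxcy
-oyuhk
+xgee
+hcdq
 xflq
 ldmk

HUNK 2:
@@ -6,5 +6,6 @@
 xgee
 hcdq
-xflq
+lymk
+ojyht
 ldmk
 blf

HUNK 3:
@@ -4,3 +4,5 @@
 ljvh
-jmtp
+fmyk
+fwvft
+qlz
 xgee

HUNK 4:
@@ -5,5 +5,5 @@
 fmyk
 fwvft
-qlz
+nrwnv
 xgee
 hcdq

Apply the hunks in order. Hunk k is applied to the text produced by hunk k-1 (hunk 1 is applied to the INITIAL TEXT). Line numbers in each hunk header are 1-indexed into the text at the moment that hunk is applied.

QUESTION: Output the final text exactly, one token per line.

Hunk 1: at line 4 remove [khxcy,oyuhk] add [xgee,hcdq] -> 10 lines: wsae aewv kbz ljvh jmtp xgee hcdq xflq ldmk blf
Hunk 2: at line 6 remove [xflq] add [lymk,ojyht] -> 11 lines: wsae aewv kbz ljvh jmtp xgee hcdq lymk ojyht ldmk blf
Hunk 3: at line 4 remove [jmtp] add [fmyk,fwvft,qlz] -> 13 lines: wsae aewv kbz ljvh fmyk fwvft qlz xgee hcdq lymk ojyht ldmk blf
Hunk 4: at line 5 remove [qlz] add [nrwnv] -> 13 lines: wsae aewv kbz ljvh fmyk fwvft nrwnv xgee hcdq lymk ojyht ldmk blf

Answer: wsae
aewv
kbz
ljvh
fmyk
fwvft
nrwnv
xgee
hcdq
lymk
ojyht
ldmk
blf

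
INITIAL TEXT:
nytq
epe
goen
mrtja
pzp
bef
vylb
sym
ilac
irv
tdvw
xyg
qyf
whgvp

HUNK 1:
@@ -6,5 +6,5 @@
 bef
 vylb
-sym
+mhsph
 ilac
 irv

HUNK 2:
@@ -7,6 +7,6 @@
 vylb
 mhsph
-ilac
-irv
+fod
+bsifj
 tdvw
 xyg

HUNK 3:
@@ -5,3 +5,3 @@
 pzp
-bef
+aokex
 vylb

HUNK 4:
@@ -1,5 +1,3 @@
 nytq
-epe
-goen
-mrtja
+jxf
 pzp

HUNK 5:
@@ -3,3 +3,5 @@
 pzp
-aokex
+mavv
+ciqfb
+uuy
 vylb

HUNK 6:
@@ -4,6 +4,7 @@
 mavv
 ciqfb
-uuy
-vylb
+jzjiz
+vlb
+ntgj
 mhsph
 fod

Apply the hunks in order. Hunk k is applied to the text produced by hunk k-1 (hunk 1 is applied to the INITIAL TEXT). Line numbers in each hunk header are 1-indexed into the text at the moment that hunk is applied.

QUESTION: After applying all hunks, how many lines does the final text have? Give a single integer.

Answer: 15

Derivation:
Hunk 1: at line 6 remove [sym] add [mhsph] -> 14 lines: nytq epe goen mrtja pzp bef vylb mhsph ilac irv tdvw xyg qyf whgvp
Hunk 2: at line 7 remove [ilac,irv] add [fod,bsifj] -> 14 lines: nytq epe goen mrtja pzp bef vylb mhsph fod bsifj tdvw xyg qyf whgvp
Hunk 3: at line 5 remove [bef] add [aokex] -> 14 lines: nytq epe goen mrtja pzp aokex vylb mhsph fod bsifj tdvw xyg qyf whgvp
Hunk 4: at line 1 remove [epe,goen,mrtja] add [jxf] -> 12 lines: nytq jxf pzp aokex vylb mhsph fod bsifj tdvw xyg qyf whgvp
Hunk 5: at line 3 remove [aokex] add [mavv,ciqfb,uuy] -> 14 lines: nytq jxf pzp mavv ciqfb uuy vylb mhsph fod bsifj tdvw xyg qyf whgvp
Hunk 6: at line 4 remove [uuy,vylb] add [jzjiz,vlb,ntgj] -> 15 lines: nytq jxf pzp mavv ciqfb jzjiz vlb ntgj mhsph fod bsifj tdvw xyg qyf whgvp
Final line count: 15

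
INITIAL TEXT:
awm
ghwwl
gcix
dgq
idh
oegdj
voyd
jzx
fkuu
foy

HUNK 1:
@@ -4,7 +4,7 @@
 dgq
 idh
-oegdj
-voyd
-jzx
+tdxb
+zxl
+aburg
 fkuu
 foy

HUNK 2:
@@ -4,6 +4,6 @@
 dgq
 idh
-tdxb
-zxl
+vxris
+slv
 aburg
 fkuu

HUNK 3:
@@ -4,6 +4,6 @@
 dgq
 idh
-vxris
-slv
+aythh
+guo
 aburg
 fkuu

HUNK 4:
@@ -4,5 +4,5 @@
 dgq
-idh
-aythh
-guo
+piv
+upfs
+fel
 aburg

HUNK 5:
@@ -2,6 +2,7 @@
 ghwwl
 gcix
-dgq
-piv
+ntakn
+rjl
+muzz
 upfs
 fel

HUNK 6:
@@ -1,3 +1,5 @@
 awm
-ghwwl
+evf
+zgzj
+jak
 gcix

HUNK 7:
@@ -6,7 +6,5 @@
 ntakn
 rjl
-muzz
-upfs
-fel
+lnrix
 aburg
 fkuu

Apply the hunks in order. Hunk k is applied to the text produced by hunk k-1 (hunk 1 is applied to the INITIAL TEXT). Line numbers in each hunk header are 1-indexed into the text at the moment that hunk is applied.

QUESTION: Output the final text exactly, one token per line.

Hunk 1: at line 4 remove [oegdj,voyd,jzx] add [tdxb,zxl,aburg] -> 10 lines: awm ghwwl gcix dgq idh tdxb zxl aburg fkuu foy
Hunk 2: at line 4 remove [tdxb,zxl] add [vxris,slv] -> 10 lines: awm ghwwl gcix dgq idh vxris slv aburg fkuu foy
Hunk 3: at line 4 remove [vxris,slv] add [aythh,guo] -> 10 lines: awm ghwwl gcix dgq idh aythh guo aburg fkuu foy
Hunk 4: at line 4 remove [idh,aythh,guo] add [piv,upfs,fel] -> 10 lines: awm ghwwl gcix dgq piv upfs fel aburg fkuu foy
Hunk 5: at line 2 remove [dgq,piv] add [ntakn,rjl,muzz] -> 11 lines: awm ghwwl gcix ntakn rjl muzz upfs fel aburg fkuu foy
Hunk 6: at line 1 remove [ghwwl] add [evf,zgzj,jak] -> 13 lines: awm evf zgzj jak gcix ntakn rjl muzz upfs fel aburg fkuu foy
Hunk 7: at line 6 remove [muzz,upfs,fel] add [lnrix] -> 11 lines: awm evf zgzj jak gcix ntakn rjl lnrix aburg fkuu foy

Answer: awm
evf
zgzj
jak
gcix
ntakn
rjl
lnrix
aburg
fkuu
foy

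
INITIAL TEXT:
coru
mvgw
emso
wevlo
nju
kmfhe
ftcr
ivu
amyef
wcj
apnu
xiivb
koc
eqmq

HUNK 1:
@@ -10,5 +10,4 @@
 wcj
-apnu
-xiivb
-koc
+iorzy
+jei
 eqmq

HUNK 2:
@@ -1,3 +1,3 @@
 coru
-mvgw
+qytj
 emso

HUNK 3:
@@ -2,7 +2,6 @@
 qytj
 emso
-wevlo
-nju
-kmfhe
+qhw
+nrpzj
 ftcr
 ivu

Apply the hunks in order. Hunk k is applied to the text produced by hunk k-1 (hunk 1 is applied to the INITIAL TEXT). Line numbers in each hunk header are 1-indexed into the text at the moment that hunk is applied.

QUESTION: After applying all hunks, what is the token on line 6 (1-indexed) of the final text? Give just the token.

Hunk 1: at line 10 remove [apnu,xiivb,koc] add [iorzy,jei] -> 13 lines: coru mvgw emso wevlo nju kmfhe ftcr ivu amyef wcj iorzy jei eqmq
Hunk 2: at line 1 remove [mvgw] add [qytj] -> 13 lines: coru qytj emso wevlo nju kmfhe ftcr ivu amyef wcj iorzy jei eqmq
Hunk 3: at line 2 remove [wevlo,nju,kmfhe] add [qhw,nrpzj] -> 12 lines: coru qytj emso qhw nrpzj ftcr ivu amyef wcj iorzy jei eqmq
Final line 6: ftcr

Answer: ftcr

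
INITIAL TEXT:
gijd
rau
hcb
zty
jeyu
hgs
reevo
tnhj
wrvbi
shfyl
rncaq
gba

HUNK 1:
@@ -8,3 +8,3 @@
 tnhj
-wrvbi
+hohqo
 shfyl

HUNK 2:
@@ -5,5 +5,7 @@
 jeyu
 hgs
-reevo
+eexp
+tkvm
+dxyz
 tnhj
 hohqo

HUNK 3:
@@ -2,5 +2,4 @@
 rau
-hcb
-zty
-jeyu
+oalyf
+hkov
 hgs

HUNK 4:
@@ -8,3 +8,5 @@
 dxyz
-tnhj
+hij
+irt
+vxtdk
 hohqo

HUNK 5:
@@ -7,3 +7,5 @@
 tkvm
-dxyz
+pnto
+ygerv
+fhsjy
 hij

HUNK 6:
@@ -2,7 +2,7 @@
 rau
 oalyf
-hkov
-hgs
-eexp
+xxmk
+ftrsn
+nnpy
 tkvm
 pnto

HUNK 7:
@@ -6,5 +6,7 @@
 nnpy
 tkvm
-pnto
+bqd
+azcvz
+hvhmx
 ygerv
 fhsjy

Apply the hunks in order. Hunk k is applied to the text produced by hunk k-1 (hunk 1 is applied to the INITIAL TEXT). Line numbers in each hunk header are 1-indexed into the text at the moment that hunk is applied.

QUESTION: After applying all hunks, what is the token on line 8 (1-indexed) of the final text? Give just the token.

Hunk 1: at line 8 remove [wrvbi] add [hohqo] -> 12 lines: gijd rau hcb zty jeyu hgs reevo tnhj hohqo shfyl rncaq gba
Hunk 2: at line 5 remove [reevo] add [eexp,tkvm,dxyz] -> 14 lines: gijd rau hcb zty jeyu hgs eexp tkvm dxyz tnhj hohqo shfyl rncaq gba
Hunk 3: at line 2 remove [hcb,zty,jeyu] add [oalyf,hkov] -> 13 lines: gijd rau oalyf hkov hgs eexp tkvm dxyz tnhj hohqo shfyl rncaq gba
Hunk 4: at line 8 remove [tnhj] add [hij,irt,vxtdk] -> 15 lines: gijd rau oalyf hkov hgs eexp tkvm dxyz hij irt vxtdk hohqo shfyl rncaq gba
Hunk 5: at line 7 remove [dxyz] add [pnto,ygerv,fhsjy] -> 17 lines: gijd rau oalyf hkov hgs eexp tkvm pnto ygerv fhsjy hij irt vxtdk hohqo shfyl rncaq gba
Hunk 6: at line 2 remove [hkov,hgs,eexp] add [xxmk,ftrsn,nnpy] -> 17 lines: gijd rau oalyf xxmk ftrsn nnpy tkvm pnto ygerv fhsjy hij irt vxtdk hohqo shfyl rncaq gba
Hunk 7: at line 6 remove [pnto] add [bqd,azcvz,hvhmx] -> 19 lines: gijd rau oalyf xxmk ftrsn nnpy tkvm bqd azcvz hvhmx ygerv fhsjy hij irt vxtdk hohqo shfyl rncaq gba
Final line 8: bqd

Answer: bqd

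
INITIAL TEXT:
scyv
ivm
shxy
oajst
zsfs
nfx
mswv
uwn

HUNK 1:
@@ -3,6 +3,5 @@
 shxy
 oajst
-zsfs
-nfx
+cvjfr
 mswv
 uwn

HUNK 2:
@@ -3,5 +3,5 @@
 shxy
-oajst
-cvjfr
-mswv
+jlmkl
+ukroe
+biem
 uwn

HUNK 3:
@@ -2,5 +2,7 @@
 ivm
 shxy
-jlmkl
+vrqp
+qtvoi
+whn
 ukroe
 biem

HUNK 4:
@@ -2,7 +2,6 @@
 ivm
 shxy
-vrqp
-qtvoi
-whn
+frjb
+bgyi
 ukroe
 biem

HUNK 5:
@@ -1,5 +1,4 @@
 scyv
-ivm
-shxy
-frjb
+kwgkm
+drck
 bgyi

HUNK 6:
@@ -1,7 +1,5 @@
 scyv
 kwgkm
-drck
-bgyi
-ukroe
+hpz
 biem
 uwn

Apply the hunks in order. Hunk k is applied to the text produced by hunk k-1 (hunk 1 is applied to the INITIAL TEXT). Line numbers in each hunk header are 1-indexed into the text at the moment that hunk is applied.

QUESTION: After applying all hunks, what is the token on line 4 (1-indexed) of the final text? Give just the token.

Answer: biem

Derivation:
Hunk 1: at line 3 remove [zsfs,nfx] add [cvjfr] -> 7 lines: scyv ivm shxy oajst cvjfr mswv uwn
Hunk 2: at line 3 remove [oajst,cvjfr,mswv] add [jlmkl,ukroe,biem] -> 7 lines: scyv ivm shxy jlmkl ukroe biem uwn
Hunk 3: at line 2 remove [jlmkl] add [vrqp,qtvoi,whn] -> 9 lines: scyv ivm shxy vrqp qtvoi whn ukroe biem uwn
Hunk 4: at line 2 remove [vrqp,qtvoi,whn] add [frjb,bgyi] -> 8 lines: scyv ivm shxy frjb bgyi ukroe biem uwn
Hunk 5: at line 1 remove [ivm,shxy,frjb] add [kwgkm,drck] -> 7 lines: scyv kwgkm drck bgyi ukroe biem uwn
Hunk 6: at line 1 remove [drck,bgyi,ukroe] add [hpz] -> 5 lines: scyv kwgkm hpz biem uwn
Final line 4: biem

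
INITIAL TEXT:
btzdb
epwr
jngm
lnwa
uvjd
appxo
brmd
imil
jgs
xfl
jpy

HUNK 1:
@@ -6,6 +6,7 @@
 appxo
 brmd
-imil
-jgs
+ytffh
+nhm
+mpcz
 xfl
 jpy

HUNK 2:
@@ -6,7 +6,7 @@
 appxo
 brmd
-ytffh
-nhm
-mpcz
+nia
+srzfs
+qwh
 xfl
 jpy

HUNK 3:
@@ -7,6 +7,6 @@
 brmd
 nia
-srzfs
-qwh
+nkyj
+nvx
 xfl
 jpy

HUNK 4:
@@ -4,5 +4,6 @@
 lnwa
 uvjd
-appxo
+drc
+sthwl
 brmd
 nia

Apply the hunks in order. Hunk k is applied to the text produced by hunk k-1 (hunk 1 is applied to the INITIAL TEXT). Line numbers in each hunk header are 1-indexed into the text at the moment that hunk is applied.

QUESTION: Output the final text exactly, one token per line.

Answer: btzdb
epwr
jngm
lnwa
uvjd
drc
sthwl
brmd
nia
nkyj
nvx
xfl
jpy

Derivation:
Hunk 1: at line 6 remove [imil,jgs] add [ytffh,nhm,mpcz] -> 12 lines: btzdb epwr jngm lnwa uvjd appxo brmd ytffh nhm mpcz xfl jpy
Hunk 2: at line 6 remove [ytffh,nhm,mpcz] add [nia,srzfs,qwh] -> 12 lines: btzdb epwr jngm lnwa uvjd appxo brmd nia srzfs qwh xfl jpy
Hunk 3: at line 7 remove [srzfs,qwh] add [nkyj,nvx] -> 12 lines: btzdb epwr jngm lnwa uvjd appxo brmd nia nkyj nvx xfl jpy
Hunk 4: at line 4 remove [appxo] add [drc,sthwl] -> 13 lines: btzdb epwr jngm lnwa uvjd drc sthwl brmd nia nkyj nvx xfl jpy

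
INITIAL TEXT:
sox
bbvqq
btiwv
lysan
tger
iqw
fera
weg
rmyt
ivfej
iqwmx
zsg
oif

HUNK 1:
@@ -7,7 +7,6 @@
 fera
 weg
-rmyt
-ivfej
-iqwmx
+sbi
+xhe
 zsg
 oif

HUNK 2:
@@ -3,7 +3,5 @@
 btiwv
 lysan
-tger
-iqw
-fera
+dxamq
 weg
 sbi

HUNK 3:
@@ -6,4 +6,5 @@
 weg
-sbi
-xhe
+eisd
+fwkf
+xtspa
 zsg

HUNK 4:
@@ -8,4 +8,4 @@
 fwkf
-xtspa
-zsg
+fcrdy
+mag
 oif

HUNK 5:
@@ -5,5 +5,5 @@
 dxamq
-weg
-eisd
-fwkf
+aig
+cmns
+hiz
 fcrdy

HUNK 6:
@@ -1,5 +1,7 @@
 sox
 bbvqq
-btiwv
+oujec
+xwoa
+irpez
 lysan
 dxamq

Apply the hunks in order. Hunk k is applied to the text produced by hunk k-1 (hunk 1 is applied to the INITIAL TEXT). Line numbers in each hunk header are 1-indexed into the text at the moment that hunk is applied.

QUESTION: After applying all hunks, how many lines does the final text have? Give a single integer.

Answer: 13

Derivation:
Hunk 1: at line 7 remove [rmyt,ivfej,iqwmx] add [sbi,xhe] -> 12 lines: sox bbvqq btiwv lysan tger iqw fera weg sbi xhe zsg oif
Hunk 2: at line 3 remove [tger,iqw,fera] add [dxamq] -> 10 lines: sox bbvqq btiwv lysan dxamq weg sbi xhe zsg oif
Hunk 3: at line 6 remove [sbi,xhe] add [eisd,fwkf,xtspa] -> 11 lines: sox bbvqq btiwv lysan dxamq weg eisd fwkf xtspa zsg oif
Hunk 4: at line 8 remove [xtspa,zsg] add [fcrdy,mag] -> 11 lines: sox bbvqq btiwv lysan dxamq weg eisd fwkf fcrdy mag oif
Hunk 5: at line 5 remove [weg,eisd,fwkf] add [aig,cmns,hiz] -> 11 lines: sox bbvqq btiwv lysan dxamq aig cmns hiz fcrdy mag oif
Hunk 6: at line 1 remove [btiwv] add [oujec,xwoa,irpez] -> 13 lines: sox bbvqq oujec xwoa irpez lysan dxamq aig cmns hiz fcrdy mag oif
Final line count: 13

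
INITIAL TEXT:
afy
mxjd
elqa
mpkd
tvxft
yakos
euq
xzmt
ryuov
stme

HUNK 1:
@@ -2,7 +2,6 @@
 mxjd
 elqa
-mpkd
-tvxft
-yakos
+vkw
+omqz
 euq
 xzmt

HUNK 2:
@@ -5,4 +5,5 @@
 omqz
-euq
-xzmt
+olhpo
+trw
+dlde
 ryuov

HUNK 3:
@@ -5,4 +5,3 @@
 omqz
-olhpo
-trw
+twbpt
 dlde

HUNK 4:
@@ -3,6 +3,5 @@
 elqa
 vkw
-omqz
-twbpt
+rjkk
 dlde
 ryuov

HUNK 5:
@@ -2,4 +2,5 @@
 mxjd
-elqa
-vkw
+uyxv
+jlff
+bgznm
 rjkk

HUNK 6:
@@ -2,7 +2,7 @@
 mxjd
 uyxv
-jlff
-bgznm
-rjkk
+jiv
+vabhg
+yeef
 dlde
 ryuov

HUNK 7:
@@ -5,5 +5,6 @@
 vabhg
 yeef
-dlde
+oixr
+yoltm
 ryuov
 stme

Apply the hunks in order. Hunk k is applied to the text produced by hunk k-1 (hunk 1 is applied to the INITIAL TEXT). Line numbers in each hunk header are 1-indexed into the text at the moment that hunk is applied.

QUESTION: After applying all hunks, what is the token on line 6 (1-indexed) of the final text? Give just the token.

Hunk 1: at line 2 remove [mpkd,tvxft,yakos] add [vkw,omqz] -> 9 lines: afy mxjd elqa vkw omqz euq xzmt ryuov stme
Hunk 2: at line 5 remove [euq,xzmt] add [olhpo,trw,dlde] -> 10 lines: afy mxjd elqa vkw omqz olhpo trw dlde ryuov stme
Hunk 3: at line 5 remove [olhpo,trw] add [twbpt] -> 9 lines: afy mxjd elqa vkw omqz twbpt dlde ryuov stme
Hunk 4: at line 3 remove [omqz,twbpt] add [rjkk] -> 8 lines: afy mxjd elqa vkw rjkk dlde ryuov stme
Hunk 5: at line 2 remove [elqa,vkw] add [uyxv,jlff,bgznm] -> 9 lines: afy mxjd uyxv jlff bgznm rjkk dlde ryuov stme
Hunk 6: at line 2 remove [jlff,bgznm,rjkk] add [jiv,vabhg,yeef] -> 9 lines: afy mxjd uyxv jiv vabhg yeef dlde ryuov stme
Hunk 7: at line 5 remove [dlde] add [oixr,yoltm] -> 10 lines: afy mxjd uyxv jiv vabhg yeef oixr yoltm ryuov stme
Final line 6: yeef

Answer: yeef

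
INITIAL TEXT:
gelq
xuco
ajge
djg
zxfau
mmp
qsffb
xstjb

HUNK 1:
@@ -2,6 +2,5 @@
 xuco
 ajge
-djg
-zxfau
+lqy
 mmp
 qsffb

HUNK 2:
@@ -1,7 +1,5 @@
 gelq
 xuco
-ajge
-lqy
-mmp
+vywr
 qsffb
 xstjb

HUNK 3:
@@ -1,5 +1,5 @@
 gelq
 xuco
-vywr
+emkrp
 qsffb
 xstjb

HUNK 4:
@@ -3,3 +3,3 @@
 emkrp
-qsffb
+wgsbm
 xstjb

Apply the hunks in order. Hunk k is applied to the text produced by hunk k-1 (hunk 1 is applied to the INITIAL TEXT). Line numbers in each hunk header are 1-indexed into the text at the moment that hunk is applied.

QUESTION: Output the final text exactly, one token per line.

Answer: gelq
xuco
emkrp
wgsbm
xstjb

Derivation:
Hunk 1: at line 2 remove [djg,zxfau] add [lqy] -> 7 lines: gelq xuco ajge lqy mmp qsffb xstjb
Hunk 2: at line 1 remove [ajge,lqy,mmp] add [vywr] -> 5 lines: gelq xuco vywr qsffb xstjb
Hunk 3: at line 1 remove [vywr] add [emkrp] -> 5 lines: gelq xuco emkrp qsffb xstjb
Hunk 4: at line 3 remove [qsffb] add [wgsbm] -> 5 lines: gelq xuco emkrp wgsbm xstjb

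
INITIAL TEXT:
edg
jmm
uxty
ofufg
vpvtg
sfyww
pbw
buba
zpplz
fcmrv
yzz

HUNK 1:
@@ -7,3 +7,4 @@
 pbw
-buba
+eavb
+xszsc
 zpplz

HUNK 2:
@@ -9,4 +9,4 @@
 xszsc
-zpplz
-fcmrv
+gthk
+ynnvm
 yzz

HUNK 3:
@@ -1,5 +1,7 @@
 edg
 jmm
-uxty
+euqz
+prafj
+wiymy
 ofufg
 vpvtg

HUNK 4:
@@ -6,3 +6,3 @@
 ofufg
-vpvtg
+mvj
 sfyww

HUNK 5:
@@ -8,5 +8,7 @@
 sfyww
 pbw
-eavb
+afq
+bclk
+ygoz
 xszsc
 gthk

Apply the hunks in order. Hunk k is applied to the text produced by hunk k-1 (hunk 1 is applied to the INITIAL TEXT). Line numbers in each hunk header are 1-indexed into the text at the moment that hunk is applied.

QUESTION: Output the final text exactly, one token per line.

Hunk 1: at line 7 remove [buba] add [eavb,xszsc] -> 12 lines: edg jmm uxty ofufg vpvtg sfyww pbw eavb xszsc zpplz fcmrv yzz
Hunk 2: at line 9 remove [zpplz,fcmrv] add [gthk,ynnvm] -> 12 lines: edg jmm uxty ofufg vpvtg sfyww pbw eavb xszsc gthk ynnvm yzz
Hunk 3: at line 1 remove [uxty] add [euqz,prafj,wiymy] -> 14 lines: edg jmm euqz prafj wiymy ofufg vpvtg sfyww pbw eavb xszsc gthk ynnvm yzz
Hunk 4: at line 6 remove [vpvtg] add [mvj] -> 14 lines: edg jmm euqz prafj wiymy ofufg mvj sfyww pbw eavb xszsc gthk ynnvm yzz
Hunk 5: at line 8 remove [eavb] add [afq,bclk,ygoz] -> 16 lines: edg jmm euqz prafj wiymy ofufg mvj sfyww pbw afq bclk ygoz xszsc gthk ynnvm yzz

Answer: edg
jmm
euqz
prafj
wiymy
ofufg
mvj
sfyww
pbw
afq
bclk
ygoz
xszsc
gthk
ynnvm
yzz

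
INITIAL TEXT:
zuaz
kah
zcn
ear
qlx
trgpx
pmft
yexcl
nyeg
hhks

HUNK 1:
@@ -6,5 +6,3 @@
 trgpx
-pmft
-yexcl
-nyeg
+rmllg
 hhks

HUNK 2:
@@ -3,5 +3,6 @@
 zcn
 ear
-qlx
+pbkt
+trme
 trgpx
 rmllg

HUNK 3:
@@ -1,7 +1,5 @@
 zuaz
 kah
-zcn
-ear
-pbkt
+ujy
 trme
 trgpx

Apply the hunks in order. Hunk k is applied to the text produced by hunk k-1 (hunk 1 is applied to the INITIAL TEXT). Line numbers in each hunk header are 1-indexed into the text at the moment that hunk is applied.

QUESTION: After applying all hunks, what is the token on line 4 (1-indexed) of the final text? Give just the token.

Answer: trme

Derivation:
Hunk 1: at line 6 remove [pmft,yexcl,nyeg] add [rmllg] -> 8 lines: zuaz kah zcn ear qlx trgpx rmllg hhks
Hunk 2: at line 3 remove [qlx] add [pbkt,trme] -> 9 lines: zuaz kah zcn ear pbkt trme trgpx rmllg hhks
Hunk 3: at line 1 remove [zcn,ear,pbkt] add [ujy] -> 7 lines: zuaz kah ujy trme trgpx rmllg hhks
Final line 4: trme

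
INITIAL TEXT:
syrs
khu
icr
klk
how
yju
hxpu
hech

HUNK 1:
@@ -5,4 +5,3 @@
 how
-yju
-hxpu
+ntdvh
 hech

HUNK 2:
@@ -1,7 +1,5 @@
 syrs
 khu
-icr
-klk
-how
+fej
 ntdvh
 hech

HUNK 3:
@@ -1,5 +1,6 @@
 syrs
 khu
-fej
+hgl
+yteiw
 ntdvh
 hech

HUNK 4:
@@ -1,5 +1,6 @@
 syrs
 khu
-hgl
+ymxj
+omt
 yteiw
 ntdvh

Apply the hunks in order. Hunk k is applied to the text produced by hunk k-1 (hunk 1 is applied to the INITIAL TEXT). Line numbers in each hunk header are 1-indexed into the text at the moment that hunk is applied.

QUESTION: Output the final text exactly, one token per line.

Hunk 1: at line 5 remove [yju,hxpu] add [ntdvh] -> 7 lines: syrs khu icr klk how ntdvh hech
Hunk 2: at line 1 remove [icr,klk,how] add [fej] -> 5 lines: syrs khu fej ntdvh hech
Hunk 3: at line 1 remove [fej] add [hgl,yteiw] -> 6 lines: syrs khu hgl yteiw ntdvh hech
Hunk 4: at line 1 remove [hgl] add [ymxj,omt] -> 7 lines: syrs khu ymxj omt yteiw ntdvh hech

Answer: syrs
khu
ymxj
omt
yteiw
ntdvh
hech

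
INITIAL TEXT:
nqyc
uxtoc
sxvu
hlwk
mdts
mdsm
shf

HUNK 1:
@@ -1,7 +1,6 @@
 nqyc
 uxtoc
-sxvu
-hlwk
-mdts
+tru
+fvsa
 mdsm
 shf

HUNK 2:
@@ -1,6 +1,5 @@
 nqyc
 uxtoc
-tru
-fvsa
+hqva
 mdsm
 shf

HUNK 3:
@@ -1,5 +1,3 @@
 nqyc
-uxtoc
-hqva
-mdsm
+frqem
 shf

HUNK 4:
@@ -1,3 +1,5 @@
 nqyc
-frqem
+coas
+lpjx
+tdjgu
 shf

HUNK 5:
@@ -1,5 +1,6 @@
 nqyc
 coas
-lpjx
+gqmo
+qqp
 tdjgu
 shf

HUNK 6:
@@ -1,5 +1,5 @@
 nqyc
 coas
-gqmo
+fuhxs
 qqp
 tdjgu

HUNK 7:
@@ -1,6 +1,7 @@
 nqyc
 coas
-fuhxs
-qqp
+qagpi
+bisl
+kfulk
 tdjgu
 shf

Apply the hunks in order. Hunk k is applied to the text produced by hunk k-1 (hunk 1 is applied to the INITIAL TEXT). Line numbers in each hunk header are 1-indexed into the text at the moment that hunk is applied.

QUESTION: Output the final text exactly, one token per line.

Answer: nqyc
coas
qagpi
bisl
kfulk
tdjgu
shf

Derivation:
Hunk 1: at line 1 remove [sxvu,hlwk,mdts] add [tru,fvsa] -> 6 lines: nqyc uxtoc tru fvsa mdsm shf
Hunk 2: at line 1 remove [tru,fvsa] add [hqva] -> 5 lines: nqyc uxtoc hqva mdsm shf
Hunk 3: at line 1 remove [uxtoc,hqva,mdsm] add [frqem] -> 3 lines: nqyc frqem shf
Hunk 4: at line 1 remove [frqem] add [coas,lpjx,tdjgu] -> 5 lines: nqyc coas lpjx tdjgu shf
Hunk 5: at line 1 remove [lpjx] add [gqmo,qqp] -> 6 lines: nqyc coas gqmo qqp tdjgu shf
Hunk 6: at line 1 remove [gqmo] add [fuhxs] -> 6 lines: nqyc coas fuhxs qqp tdjgu shf
Hunk 7: at line 1 remove [fuhxs,qqp] add [qagpi,bisl,kfulk] -> 7 lines: nqyc coas qagpi bisl kfulk tdjgu shf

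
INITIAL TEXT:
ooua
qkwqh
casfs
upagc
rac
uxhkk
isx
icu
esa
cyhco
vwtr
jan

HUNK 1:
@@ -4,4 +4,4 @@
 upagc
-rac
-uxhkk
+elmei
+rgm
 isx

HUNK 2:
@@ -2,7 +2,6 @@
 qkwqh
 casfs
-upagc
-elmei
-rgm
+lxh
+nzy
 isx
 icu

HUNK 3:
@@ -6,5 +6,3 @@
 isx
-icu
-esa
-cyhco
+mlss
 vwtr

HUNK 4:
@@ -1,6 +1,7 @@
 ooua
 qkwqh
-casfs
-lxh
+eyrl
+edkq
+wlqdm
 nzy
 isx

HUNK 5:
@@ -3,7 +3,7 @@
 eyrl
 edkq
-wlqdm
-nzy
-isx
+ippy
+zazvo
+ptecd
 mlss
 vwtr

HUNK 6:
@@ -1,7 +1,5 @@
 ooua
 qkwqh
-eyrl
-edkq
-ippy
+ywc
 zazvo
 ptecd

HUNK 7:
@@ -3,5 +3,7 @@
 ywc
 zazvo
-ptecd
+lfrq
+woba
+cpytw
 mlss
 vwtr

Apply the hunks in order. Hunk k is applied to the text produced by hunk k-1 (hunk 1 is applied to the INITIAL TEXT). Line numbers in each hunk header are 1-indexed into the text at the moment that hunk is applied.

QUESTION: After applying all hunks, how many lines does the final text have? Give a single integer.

Answer: 10

Derivation:
Hunk 1: at line 4 remove [rac,uxhkk] add [elmei,rgm] -> 12 lines: ooua qkwqh casfs upagc elmei rgm isx icu esa cyhco vwtr jan
Hunk 2: at line 2 remove [upagc,elmei,rgm] add [lxh,nzy] -> 11 lines: ooua qkwqh casfs lxh nzy isx icu esa cyhco vwtr jan
Hunk 3: at line 6 remove [icu,esa,cyhco] add [mlss] -> 9 lines: ooua qkwqh casfs lxh nzy isx mlss vwtr jan
Hunk 4: at line 1 remove [casfs,lxh] add [eyrl,edkq,wlqdm] -> 10 lines: ooua qkwqh eyrl edkq wlqdm nzy isx mlss vwtr jan
Hunk 5: at line 3 remove [wlqdm,nzy,isx] add [ippy,zazvo,ptecd] -> 10 lines: ooua qkwqh eyrl edkq ippy zazvo ptecd mlss vwtr jan
Hunk 6: at line 1 remove [eyrl,edkq,ippy] add [ywc] -> 8 lines: ooua qkwqh ywc zazvo ptecd mlss vwtr jan
Hunk 7: at line 3 remove [ptecd] add [lfrq,woba,cpytw] -> 10 lines: ooua qkwqh ywc zazvo lfrq woba cpytw mlss vwtr jan
Final line count: 10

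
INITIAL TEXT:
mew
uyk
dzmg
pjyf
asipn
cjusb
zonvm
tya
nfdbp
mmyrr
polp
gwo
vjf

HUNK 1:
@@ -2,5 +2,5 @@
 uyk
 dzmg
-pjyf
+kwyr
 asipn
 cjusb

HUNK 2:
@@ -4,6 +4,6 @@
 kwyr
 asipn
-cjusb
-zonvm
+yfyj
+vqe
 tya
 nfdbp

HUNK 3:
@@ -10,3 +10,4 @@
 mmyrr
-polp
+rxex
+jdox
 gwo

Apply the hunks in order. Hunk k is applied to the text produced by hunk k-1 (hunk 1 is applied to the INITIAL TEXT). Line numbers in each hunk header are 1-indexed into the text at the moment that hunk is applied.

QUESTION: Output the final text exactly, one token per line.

Hunk 1: at line 2 remove [pjyf] add [kwyr] -> 13 lines: mew uyk dzmg kwyr asipn cjusb zonvm tya nfdbp mmyrr polp gwo vjf
Hunk 2: at line 4 remove [cjusb,zonvm] add [yfyj,vqe] -> 13 lines: mew uyk dzmg kwyr asipn yfyj vqe tya nfdbp mmyrr polp gwo vjf
Hunk 3: at line 10 remove [polp] add [rxex,jdox] -> 14 lines: mew uyk dzmg kwyr asipn yfyj vqe tya nfdbp mmyrr rxex jdox gwo vjf

Answer: mew
uyk
dzmg
kwyr
asipn
yfyj
vqe
tya
nfdbp
mmyrr
rxex
jdox
gwo
vjf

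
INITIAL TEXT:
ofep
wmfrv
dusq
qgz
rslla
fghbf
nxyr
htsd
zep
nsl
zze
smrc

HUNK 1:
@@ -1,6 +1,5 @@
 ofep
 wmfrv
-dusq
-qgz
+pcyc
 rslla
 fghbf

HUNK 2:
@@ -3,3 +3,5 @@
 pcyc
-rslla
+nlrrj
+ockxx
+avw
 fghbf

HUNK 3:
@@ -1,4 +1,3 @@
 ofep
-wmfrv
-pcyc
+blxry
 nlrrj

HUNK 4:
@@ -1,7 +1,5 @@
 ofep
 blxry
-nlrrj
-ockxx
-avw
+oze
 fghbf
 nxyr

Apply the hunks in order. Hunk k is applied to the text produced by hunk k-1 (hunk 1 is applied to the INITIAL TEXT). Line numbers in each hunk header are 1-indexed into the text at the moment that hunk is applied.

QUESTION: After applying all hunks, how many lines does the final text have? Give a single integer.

Hunk 1: at line 1 remove [dusq,qgz] add [pcyc] -> 11 lines: ofep wmfrv pcyc rslla fghbf nxyr htsd zep nsl zze smrc
Hunk 2: at line 3 remove [rslla] add [nlrrj,ockxx,avw] -> 13 lines: ofep wmfrv pcyc nlrrj ockxx avw fghbf nxyr htsd zep nsl zze smrc
Hunk 3: at line 1 remove [wmfrv,pcyc] add [blxry] -> 12 lines: ofep blxry nlrrj ockxx avw fghbf nxyr htsd zep nsl zze smrc
Hunk 4: at line 1 remove [nlrrj,ockxx,avw] add [oze] -> 10 lines: ofep blxry oze fghbf nxyr htsd zep nsl zze smrc
Final line count: 10

Answer: 10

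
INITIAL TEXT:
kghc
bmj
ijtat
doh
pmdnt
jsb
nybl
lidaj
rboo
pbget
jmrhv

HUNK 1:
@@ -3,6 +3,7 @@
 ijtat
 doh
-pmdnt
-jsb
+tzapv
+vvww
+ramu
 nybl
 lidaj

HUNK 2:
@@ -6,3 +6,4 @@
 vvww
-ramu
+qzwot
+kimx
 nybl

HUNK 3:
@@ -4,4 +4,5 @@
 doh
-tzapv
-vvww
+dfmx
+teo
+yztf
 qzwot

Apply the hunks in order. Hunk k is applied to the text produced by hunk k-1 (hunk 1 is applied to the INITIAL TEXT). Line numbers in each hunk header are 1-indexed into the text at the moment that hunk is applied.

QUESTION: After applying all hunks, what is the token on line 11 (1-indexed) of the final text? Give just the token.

Hunk 1: at line 3 remove [pmdnt,jsb] add [tzapv,vvww,ramu] -> 12 lines: kghc bmj ijtat doh tzapv vvww ramu nybl lidaj rboo pbget jmrhv
Hunk 2: at line 6 remove [ramu] add [qzwot,kimx] -> 13 lines: kghc bmj ijtat doh tzapv vvww qzwot kimx nybl lidaj rboo pbget jmrhv
Hunk 3: at line 4 remove [tzapv,vvww] add [dfmx,teo,yztf] -> 14 lines: kghc bmj ijtat doh dfmx teo yztf qzwot kimx nybl lidaj rboo pbget jmrhv
Final line 11: lidaj

Answer: lidaj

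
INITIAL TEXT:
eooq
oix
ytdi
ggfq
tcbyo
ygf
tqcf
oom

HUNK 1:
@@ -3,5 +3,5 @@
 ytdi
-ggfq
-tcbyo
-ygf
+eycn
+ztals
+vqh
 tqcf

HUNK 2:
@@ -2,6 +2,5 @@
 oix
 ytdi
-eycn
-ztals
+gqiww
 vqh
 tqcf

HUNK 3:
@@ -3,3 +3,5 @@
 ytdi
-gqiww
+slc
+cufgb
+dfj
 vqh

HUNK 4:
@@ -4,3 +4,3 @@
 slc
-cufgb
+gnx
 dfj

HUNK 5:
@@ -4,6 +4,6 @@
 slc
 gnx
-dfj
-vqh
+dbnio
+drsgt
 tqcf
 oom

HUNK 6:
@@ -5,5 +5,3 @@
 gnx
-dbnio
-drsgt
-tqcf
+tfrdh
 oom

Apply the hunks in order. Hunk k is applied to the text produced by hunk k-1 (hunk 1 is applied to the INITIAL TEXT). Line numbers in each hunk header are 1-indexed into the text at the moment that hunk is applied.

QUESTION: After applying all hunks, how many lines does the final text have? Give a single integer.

Answer: 7

Derivation:
Hunk 1: at line 3 remove [ggfq,tcbyo,ygf] add [eycn,ztals,vqh] -> 8 lines: eooq oix ytdi eycn ztals vqh tqcf oom
Hunk 2: at line 2 remove [eycn,ztals] add [gqiww] -> 7 lines: eooq oix ytdi gqiww vqh tqcf oom
Hunk 3: at line 3 remove [gqiww] add [slc,cufgb,dfj] -> 9 lines: eooq oix ytdi slc cufgb dfj vqh tqcf oom
Hunk 4: at line 4 remove [cufgb] add [gnx] -> 9 lines: eooq oix ytdi slc gnx dfj vqh tqcf oom
Hunk 5: at line 4 remove [dfj,vqh] add [dbnio,drsgt] -> 9 lines: eooq oix ytdi slc gnx dbnio drsgt tqcf oom
Hunk 6: at line 5 remove [dbnio,drsgt,tqcf] add [tfrdh] -> 7 lines: eooq oix ytdi slc gnx tfrdh oom
Final line count: 7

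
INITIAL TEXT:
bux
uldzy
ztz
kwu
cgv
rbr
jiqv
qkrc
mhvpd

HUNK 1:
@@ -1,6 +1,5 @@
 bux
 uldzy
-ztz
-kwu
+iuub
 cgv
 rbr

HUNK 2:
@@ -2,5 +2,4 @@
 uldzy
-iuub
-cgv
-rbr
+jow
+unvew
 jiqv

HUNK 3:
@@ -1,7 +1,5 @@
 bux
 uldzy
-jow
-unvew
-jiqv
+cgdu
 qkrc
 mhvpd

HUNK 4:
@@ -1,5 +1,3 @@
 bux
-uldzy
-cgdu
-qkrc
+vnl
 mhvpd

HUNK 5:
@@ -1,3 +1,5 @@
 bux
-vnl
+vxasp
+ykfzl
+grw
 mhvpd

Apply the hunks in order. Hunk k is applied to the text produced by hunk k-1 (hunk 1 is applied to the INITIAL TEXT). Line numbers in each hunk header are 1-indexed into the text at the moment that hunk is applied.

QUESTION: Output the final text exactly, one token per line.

Answer: bux
vxasp
ykfzl
grw
mhvpd

Derivation:
Hunk 1: at line 1 remove [ztz,kwu] add [iuub] -> 8 lines: bux uldzy iuub cgv rbr jiqv qkrc mhvpd
Hunk 2: at line 2 remove [iuub,cgv,rbr] add [jow,unvew] -> 7 lines: bux uldzy jow unvew jiqv qkrc mhvpd
Hunk 3: at line 1 remove [jow,unvew,jiqv] add [cgdu] -> 5 lines: bux uldzy cgdu qkrc mhvpd
Hunk 4: at line 1 remove [uldzy,cgdu,qkrc] add [vnl] -> 3 lines: bux vnl mhvpd
Hunk 5: at line 1 remove [vnl] add [vxasp,ykfzl,grw] -> 5 lines: bux vxasp ykfzl grw mhvpd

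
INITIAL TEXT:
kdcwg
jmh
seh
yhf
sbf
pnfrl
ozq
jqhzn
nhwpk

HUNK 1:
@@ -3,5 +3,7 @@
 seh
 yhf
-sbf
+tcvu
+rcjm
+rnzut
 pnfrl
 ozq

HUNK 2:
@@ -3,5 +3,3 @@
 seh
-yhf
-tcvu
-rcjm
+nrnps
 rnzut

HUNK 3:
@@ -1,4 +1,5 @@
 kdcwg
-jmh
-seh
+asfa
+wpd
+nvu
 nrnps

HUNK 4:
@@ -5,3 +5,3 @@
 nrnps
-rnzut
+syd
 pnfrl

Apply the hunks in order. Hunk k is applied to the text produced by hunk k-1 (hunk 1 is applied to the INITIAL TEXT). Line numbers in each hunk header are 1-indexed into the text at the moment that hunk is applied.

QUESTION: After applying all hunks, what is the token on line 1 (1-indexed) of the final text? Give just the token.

Answer: kdcwg

Derivation:
Hunk 1: at line 3 remove [sbf] add [tcvu,rcjm,rnzut] -> 11 lines: kdcwg jmh seh yhf tcvu rcjm rnzut pnfrl ozq jqhzn nhwpk
Hunk 2: at line 3 remove [yhf,tcvu,rcjm] add [nrnps] -> 9 lines: kdcwg jmh seh nrnps rnzut pnfrl ozq jqhzn nhwpk
Hunk 3: at line 1 remove [jmh,seh] add [asfa,wpd,nvu] -> 10 lines: kdcwg asfa wpd nvu nrnps rnzut pnfrl ozq jqhzn nhwpk
Hunk 4: at line 5 remove [rnzut] add [syd] -> 10 lines: kdcwg asfa wpd nvu nrnps syd pnfrl ozq jqhzn nhwpk
Final line 1: kdcwg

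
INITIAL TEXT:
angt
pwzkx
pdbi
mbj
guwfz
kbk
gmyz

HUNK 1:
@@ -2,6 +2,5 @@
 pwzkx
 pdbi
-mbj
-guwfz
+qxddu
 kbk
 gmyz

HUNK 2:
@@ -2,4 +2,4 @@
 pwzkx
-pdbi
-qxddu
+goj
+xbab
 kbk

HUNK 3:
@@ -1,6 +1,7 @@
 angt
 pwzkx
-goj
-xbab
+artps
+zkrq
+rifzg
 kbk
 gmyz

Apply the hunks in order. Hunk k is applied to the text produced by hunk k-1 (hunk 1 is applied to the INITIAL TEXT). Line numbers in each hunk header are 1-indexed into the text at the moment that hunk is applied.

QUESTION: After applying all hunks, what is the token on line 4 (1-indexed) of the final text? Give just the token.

Hunk 1: at line 2 remove [mbj,guwfz] add [qxddu] -> 6 lines: angt pwzkx pdbi qxddu kbk gmyz
Hunk 2: at line 2 remove [pdbi,qxddu] add [goj,xbab] -> 6 lines: angt pwzkx goj xbab kbk gmyz
Hunk 3: at line 1 remove [goj,xbab] add [artps,zkrq,rifzg] -> 7 lines: angt pwzkx artps zkrq rifzg kbk gmyz
Final line 4: zkrq

Answer: zkrq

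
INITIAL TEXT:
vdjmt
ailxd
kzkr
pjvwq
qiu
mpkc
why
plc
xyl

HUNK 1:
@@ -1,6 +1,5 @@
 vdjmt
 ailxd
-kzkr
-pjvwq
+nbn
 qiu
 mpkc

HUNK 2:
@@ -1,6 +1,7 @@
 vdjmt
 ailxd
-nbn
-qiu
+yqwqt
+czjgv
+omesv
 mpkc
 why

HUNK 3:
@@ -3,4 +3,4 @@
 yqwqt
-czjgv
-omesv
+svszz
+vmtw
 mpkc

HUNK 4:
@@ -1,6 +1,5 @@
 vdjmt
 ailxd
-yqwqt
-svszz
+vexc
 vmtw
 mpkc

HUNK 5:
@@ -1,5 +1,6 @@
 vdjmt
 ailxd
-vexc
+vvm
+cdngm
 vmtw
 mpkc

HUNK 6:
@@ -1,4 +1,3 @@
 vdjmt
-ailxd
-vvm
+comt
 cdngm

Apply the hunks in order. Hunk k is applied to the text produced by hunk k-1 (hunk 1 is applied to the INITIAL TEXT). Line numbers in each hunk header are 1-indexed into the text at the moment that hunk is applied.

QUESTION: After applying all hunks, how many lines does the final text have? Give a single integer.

Hunk 1: at line 1 remove [kzkr,pjvwq] add [nbn] -> 8 lines: vdjmt ailxd nbn qiu mpkc why plc xyl
Hunk 2: at line 1 remove [nbn,qiu] add [yqwqt,czjgv,omesv] -> 9 lines: vdjmt ailxd yqwqt czjgv omesv mpkc why plc xyl
Hunk 3: at line 3 remove [czjgv,omesv] add [svszz,vmtw] -> 9 lines: vdjmt ailxd yqwqt svszz vmtw mpkc why plc xyl
Hunk 4: at line 1 remove [yqwqt,svszz] add [vexc] -> 8 lines: vdjmt ailxd vexc vmtw mpkc why plc xyl
Hunk 5: at line 1 remove [vexc] add [vvm,cdngm] -> 9 lines: vdjmt ailxd vvm cdngm vmtw mpkc why plc xyl
Hunk 6: at line 1 remove [ailxd,vvm] add [comt] -> 8 lines: vdjmt comt cdngm vmtw mpkc why plc xyl
Final line count: 8

Answer: 8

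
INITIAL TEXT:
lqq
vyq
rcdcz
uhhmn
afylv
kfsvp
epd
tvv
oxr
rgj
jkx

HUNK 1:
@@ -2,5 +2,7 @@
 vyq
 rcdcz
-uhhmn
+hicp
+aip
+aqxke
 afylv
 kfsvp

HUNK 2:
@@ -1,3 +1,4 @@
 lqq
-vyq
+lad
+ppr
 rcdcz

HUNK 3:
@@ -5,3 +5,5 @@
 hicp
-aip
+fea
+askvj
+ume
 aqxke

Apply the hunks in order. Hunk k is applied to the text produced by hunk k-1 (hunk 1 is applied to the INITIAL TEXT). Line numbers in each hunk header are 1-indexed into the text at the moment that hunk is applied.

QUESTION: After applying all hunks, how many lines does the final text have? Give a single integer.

Answer: 16

Derivation:
Hunk 1: at line 2 remove [uhhmn] add [hicp,aip,aqxke] -> 13 lines: lqq vyq rcdcz hicp aip aqxke afylv kfsvp epd tvv oxr rgj jkx
Hunk 2: at line 1 remove [vyq] add [lad,ppr] -> 14 lines: lqq lad ppr rcdcz hicp aip aqxke afylv kfsvp epd tvv oxr rgj jkx
Hunk 3: at line 5 remove [aip] add [fea,askvj,ume] -> 16 lines: lqq lad ppr rcdcz hicp fea askvj ume aqxke afylv kfsvp epd tvv oxr rgj jkx
Final line count: 16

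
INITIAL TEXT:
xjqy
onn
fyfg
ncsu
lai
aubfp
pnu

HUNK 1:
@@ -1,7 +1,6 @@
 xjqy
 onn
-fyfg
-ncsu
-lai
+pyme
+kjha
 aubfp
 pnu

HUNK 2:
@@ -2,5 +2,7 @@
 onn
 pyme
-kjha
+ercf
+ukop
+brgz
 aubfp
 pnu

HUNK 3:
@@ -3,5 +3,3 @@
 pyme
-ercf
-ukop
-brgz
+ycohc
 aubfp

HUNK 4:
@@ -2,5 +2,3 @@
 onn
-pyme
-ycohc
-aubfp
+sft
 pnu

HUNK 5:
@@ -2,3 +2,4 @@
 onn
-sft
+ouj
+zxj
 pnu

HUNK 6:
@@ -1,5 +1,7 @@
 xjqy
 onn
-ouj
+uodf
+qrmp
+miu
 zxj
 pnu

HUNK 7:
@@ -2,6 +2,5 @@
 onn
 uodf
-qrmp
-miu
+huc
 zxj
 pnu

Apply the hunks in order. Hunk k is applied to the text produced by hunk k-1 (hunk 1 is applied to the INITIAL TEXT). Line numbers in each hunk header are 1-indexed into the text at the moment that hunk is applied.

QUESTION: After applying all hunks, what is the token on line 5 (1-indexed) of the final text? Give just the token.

Hunk 1: at line 1 remove [fyfg,ncsu,lai] add [pyme,kjha] -> 6 lines: xjqy onn pyme kjha aubfp pnu
Hunk 2: at line 2 remove [kjha] add [ercf,ukop,brgz] -> 8 lines: xjqy onn pyme ercf ukop brgz aubfp pnu
Hunk 3: at line 3 remove [ercf,ukop,brgz] add [ycohc] -> 6 lines: xjqy onn pyme ycohc aubfp pnu
Hunk 4: at line 2 remove [pyme,ycohc,aubfp] add [sft] -> 4 lines: xjqy onn sft pnu
Hunk 5: at line 2 remove [sft] add [ouj,zxj] -> 5 lines: xjqy onn ouj zxj pnu
Hunk 6: at line 1 remove [ouj] add [uodf,qrmp,miu] -> 7 lines: xjqy onn uodf qrmp miu zxj pnu
Hunk 7: at line 2 remove [qrmp,miu] add [huc] -> 6 lines: xjqy onn uodf huc zxj pnu
Final line 5: zxj

Answer: zxj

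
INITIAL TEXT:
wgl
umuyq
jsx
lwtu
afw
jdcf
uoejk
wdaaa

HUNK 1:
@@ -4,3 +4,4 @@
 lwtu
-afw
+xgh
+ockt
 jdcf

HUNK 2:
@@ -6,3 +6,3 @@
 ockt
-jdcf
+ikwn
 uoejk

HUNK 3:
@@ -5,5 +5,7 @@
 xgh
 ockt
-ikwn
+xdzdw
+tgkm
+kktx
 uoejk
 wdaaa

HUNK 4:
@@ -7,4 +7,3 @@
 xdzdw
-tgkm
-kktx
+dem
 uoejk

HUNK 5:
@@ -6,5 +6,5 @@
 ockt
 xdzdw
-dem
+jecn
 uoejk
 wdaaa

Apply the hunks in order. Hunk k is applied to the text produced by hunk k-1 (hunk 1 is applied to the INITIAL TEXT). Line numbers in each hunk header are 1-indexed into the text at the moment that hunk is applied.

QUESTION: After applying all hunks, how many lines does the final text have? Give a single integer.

Answer: 10

Derivation:
Hunk 1: at line 4 remove [afw] add [xgh,ockt] -> 9 lines: wgl umuyq jsx lwtu xgh ockt jdcf uoejk wdaaa
Hunk 2: at line 6 remove [jdcf] add [ikwn] -> 9 lines: wgl umuyq jsx lwtu xgh ockt ikwn uoejk wdaaa
Hunk 3: at line 5 remove [ikwn] add [xdzdw,tgkm,kktx] -> 11 lines: wgl umuyq jsx lwtu xgh ockt xdzdw tgkm kktx uoejk wdaaa
Hunk 4: at line 7 remove [tgkm,kktx] add [dem] -> 10 lines: wgl umuyq jsx lwtu xgh ockt xdzdw dem uoejk wdaaa
Hunk 5: at line 6 remove [dem] add [jecn] -> 10 lines: wgl umuyq jsx lwtu xgh ockt xdzdw jecn uoejk wdaaa
Final line count: 10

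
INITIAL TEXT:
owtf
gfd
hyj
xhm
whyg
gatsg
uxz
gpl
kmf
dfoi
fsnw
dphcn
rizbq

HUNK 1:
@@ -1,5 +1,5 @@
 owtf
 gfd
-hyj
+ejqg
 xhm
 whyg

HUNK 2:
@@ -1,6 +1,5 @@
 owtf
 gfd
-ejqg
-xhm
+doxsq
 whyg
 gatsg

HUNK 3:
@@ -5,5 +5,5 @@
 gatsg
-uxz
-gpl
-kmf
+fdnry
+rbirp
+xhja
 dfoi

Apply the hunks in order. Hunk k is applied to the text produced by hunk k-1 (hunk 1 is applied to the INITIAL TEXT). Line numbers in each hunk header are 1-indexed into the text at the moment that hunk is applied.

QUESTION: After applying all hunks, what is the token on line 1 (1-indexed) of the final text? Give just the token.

Answer: owtf

Derivation:
Hunk 1: at line 1 remove [hyj] add [ejqg] -> 13 lines: owtf gfd ejqg xhm whyg gatsg uxz gpl kmf dfoi fsnw dphcn rizbq
Hunk 2: at line 1 remove [ejqg,xhm] add [doxsq] -> 12 lines: owtf gfd doxsq whyg gatsg uxz gpl kmf dfoi fsnw dphcn rizbq
Hunk 3: at line 5 remove [uxz,gpl,kmf] add [fdnry,rbirp,xhja] -> 12 lines: owtf gfd doxsq whyg gatsg fdnry rbirp xhja dfoi fsnw dphcn rizbq
Final line 1: owtf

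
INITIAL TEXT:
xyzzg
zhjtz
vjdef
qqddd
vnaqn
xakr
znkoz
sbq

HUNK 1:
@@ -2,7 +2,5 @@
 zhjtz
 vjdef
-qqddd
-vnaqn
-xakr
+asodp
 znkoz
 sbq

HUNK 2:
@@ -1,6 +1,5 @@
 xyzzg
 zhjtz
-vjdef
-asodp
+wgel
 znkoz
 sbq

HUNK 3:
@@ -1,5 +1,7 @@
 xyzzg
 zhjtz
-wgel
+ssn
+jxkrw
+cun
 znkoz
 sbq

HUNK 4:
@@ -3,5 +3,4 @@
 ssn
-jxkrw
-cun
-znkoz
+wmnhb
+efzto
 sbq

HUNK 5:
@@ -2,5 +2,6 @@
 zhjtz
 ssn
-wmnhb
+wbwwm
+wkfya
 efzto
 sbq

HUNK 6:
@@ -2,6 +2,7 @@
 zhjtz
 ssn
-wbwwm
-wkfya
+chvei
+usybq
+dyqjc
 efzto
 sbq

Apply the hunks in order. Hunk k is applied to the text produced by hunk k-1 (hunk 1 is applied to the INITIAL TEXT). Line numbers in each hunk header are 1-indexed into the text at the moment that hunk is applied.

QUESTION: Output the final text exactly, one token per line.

Answer: xyzzg
zhjtz
ssn
chvei
usybq
dyqjc
efzto
sbq

Derivation:
Hunk 1: at line 2 remove [qqddd,vnaqn,xakr] add [asodp] -> 6 lines: xyzzg zhjtz vjdef asodp znkoz sbq
Hunk 2: at line 1 remove [vjdef,asodp] add [wgel] -> 5 lines: xyzzg zhjtz wgel znkoz sbq
Hunk 3: at line 1 remove [wgel] add [ssn,jxkrw,cun] -> 7 lines: xyzzg zhjtz ssn jxkrw cun znkoz sbq
Hunk 4: at line 3 remove [jxkrw,cun,znkoz] add [wmnhb,efzto] -> 6 lines: xyzzg zhjtz ssn wmnhb efzto sbq
Hunk 5: at line 2 remove [wmnhb] add [wbwwm,wkfya] -> 7 lines: xyzzg zhjtz ssn wbwwm wkfya efzto sbq
Hunk 6: at line 2 remove [wbwwm,wkfya] add [chvei,usybq,dyqjc] -> 8 lines: xyzzg zhjtz ssn chvei usybq dyqjc efzto sbq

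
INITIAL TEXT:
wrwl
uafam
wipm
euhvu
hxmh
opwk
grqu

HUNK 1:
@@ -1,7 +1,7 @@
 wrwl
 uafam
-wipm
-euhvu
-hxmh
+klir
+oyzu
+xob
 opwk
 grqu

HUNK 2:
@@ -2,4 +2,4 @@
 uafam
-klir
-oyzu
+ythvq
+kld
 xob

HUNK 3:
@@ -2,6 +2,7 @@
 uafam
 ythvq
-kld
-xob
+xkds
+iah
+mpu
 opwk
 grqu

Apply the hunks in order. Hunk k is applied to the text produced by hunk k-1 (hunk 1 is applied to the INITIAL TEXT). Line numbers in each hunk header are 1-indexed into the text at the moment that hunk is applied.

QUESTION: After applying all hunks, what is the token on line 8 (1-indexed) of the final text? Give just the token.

Answer: grqu

Derivation:
Hunk 1: at line 1 remove [wipm,euhvu,hxmh] add [klir,oyzu,xob] -> 7 lines: wrwl uafam klir oyzu xob opwk grqu
Hunk 2: at line 2 remove [klir,oyzu] add [ythvq,kld] -> 7 lines: wrwl uafam ythvq kld xob opwk grqu
Hunk 3: at line 2 remove [kld,xob] add [xkds,iah,mpu] -> 8 lines: wrwl uafam ythvq xkds iah mpu opwk grqu
Final line 8: grqu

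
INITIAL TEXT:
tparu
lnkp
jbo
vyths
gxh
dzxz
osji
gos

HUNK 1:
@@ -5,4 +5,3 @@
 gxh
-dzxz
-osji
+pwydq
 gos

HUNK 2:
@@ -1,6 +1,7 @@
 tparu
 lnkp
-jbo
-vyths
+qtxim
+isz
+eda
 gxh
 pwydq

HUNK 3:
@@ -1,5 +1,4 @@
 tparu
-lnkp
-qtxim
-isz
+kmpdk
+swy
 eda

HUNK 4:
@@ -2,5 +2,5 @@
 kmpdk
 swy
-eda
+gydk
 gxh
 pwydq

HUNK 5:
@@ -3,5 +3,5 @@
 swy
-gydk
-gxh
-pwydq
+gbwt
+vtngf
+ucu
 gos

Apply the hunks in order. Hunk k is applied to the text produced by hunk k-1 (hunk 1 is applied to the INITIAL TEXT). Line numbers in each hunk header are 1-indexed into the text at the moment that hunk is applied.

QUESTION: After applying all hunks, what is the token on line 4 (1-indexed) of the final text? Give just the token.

Answer: gbwt

Derivation:
Hunk 1: at line 5 remove [dzxz,osji] add [pwydq] -> 7 lines: tparu lnkp jbo vyths gxh pwydq gos
Hunk 2: at line 1 remove [jbo,vyths] add [qtxim,isz,eda] -> 8 lines: tparu lnkp qtxim isz eda gxh pwydq gos
Hunk 3: at line 1 remove [lnkp,qtxim,isz] add [kmpdk,swy] -> 7 lines: tparu kmpdk swy eda gxh pwydq gos
Hunk 4: at line 2 remove [eda] add [gydk] -> 7 lines: tparu kmpdk swy gydk gxh pwydq gos
Hunk 5: at line 3 remove [gydk,gxh,pwydq] add [gbwt,vtngf,ucu] -> 7 lines: tparu kmpdk swy gbwt vtngf ucu gos
Final line 4: gbwt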